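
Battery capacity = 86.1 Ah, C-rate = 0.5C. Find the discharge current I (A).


At 0.5C: I = 0.5 * 86.1 Ah = 43.05 A

43.05 A


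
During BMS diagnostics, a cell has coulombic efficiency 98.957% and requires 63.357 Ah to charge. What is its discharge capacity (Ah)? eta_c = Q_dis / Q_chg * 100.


Q_dis = eta/100 * Q_chg = 98.957/100 * 63.357 = 62.70 Ah

62.70 Ah


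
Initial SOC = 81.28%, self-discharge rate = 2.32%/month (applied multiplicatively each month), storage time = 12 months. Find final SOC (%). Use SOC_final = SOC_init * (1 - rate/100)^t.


decay = (1 - 2.32/100)^12 = 0.75451
SOC_final = 81.28 * 0.75451 = 61.33%

61.33%


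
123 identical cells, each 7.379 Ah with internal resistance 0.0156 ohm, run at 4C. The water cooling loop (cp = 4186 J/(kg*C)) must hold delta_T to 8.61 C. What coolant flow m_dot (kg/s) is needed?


Step 1: I = 4 * 7.379 = 29.516 A
Step 2: Q_cell = I^2 * R = 29.516^2 * 0.0156 = 13.591 W
Step 3: Q_total = 123 * 13.591 = 1671.7 W
Step 4: m_dot = Q_total / (cp * dT) = 1671.7 / (4186 * 8.61) = 0.04638 kg/s

0.04638 kg/s


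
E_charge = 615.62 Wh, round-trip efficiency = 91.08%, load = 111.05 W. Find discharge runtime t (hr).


Step 1: E_discharge = eta/100 * E_charge = 91.08/100 * 615.62 = 560.71 Wh
Step 2: t = E_discharge / P = 560.71 / 111.05 = 5.049 hr

5.049 hr


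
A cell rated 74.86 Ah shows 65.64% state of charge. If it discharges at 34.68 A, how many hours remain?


Step 1: remaining = SOC/100 * C_total = 65.64/100 * 74.86 = 49.138 Ah
Step 2: t = remaining / I = 49.138 / 34.68 = 1.417 hr

1.417 hr


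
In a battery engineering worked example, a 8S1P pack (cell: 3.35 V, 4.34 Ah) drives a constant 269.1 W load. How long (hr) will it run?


Step 1: E_pack = Ns * V_cell * Np * C_cell = 8 * 3.35 * 1 * 4.34 = 116.31 Wh
Step 2: t = E_pack / P = 116.31 / 269.1 = 0.4322 hr

0.4322 hr


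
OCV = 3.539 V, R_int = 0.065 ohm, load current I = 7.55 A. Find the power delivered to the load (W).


Step 1: V_terminal = OCV - I*R = 3.539 - 7.55 * 0.065 = 3.0483 V
Step 2: P_out = V_terminal * I = 3.0483 * 7.55 = 23.01 W

23.01 W


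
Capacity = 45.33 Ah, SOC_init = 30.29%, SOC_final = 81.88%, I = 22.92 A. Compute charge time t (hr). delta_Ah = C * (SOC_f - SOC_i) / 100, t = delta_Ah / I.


Step 1: dSOC = 81.88% - 30.29% = 51.59%
Step 2: delta_Ah = 45.33 * 51.59 / 100 = 23.386 Ah
Step 3: t = 23.386 / 22.92 = 1.020 hr

1.020 hr


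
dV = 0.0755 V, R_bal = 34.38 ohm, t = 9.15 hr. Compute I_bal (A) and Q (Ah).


I_bal = dV / R = 0.0755 / 34.38 = 0.002196 A
Q = I_bal * t = 0.002196 * 9.15 = 0.02009 Ah

I=0.002196 A, Q=0.02009 Ah


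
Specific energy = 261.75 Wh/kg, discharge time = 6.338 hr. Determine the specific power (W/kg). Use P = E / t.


P_specific = E / t = 261.75 / 6.338 = 41.30 W/kg

41.30 W/kg


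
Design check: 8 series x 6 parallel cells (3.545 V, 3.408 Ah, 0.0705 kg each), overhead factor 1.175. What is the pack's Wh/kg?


Step 1: V_pack = 8 * 3.545 = 28.36 V
Step 2: C_pack = 6 * 3.408 = 20.448 Ah
Step 3: E_pack = V_pack * C_pack = 28.36 * 20.448 = 579.91 Wh
Step 4: m_pack = 8 * 6 * 0.0705 * 1.175 = 3.9762 kg
Step 5: ED = E_pack / m_pack = 579.91 / 3.9762 = 145.8 Wh/kg

145.8 Wh/kg


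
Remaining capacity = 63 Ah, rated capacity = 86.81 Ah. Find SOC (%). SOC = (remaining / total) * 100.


SOC = (remaining / total) * 100 = (63 / 86.81) * 100 = 72.57%

72.57%


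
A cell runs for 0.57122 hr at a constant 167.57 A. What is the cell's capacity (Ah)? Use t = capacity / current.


C = I * t = 167.57 * 0.57122 = 95.72 Ah

95.72 Ah


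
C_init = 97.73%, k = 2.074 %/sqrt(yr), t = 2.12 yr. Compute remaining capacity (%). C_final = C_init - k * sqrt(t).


Step 1: sqrt(2.12 yr) = 1.456
Step 2: drop = 2.074 * 1.456 = 3.0197
Step 3: C_final = 97.73 - 3.0197 = 94.71%

94.71%


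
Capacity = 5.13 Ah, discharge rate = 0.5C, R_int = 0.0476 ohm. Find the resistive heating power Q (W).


Step 1: I = C_rate * capacity = 0.5 * 5.13 = 2.565 A
Step 2: Q = I^2 * R = 2.565^2 * 0.0476 = 6.5792 * 0.0476 = 0.3132 W

0.3132 W


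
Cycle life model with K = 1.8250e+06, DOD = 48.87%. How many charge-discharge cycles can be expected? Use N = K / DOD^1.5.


Step 1: DOD^1.5 = 48.87^1.5 = 341.64
Step 2: N = 1.8250e+06 / 341.64 = 5342 cycles

5342 cycles


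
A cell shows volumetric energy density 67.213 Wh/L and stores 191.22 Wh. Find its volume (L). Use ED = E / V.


V = E / ED = 191.22 / 67.213 = 2.845 L

2.845 L


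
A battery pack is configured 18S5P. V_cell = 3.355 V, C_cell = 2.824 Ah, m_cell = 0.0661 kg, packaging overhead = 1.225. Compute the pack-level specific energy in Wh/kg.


Step 1: V_pack = 18 * 3.355 = 60.39 V
Step 2: C_pack = 5 * 2.824 = 14.12 Ah
Step 3: E_pack = V_pack * C_pack = 60.39 * 14.12 = 852.71 Wh
Step 4: m_pack = 18 * 5 * 0.0661 * 1.225 = 7.2875 kg
Step 5: ED = E_pack / m_pack = 852.71 / 7.2875 = 117.0 Wh/kg

117.0 Wh/kg


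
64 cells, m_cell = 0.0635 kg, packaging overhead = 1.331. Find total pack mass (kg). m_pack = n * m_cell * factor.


Cell mass sum = 64 * 0.0635 = 4.064 kg
With overhead 1.331: m_pack = 4.064 * 1.331 = 5.409 kg

5.409 kg


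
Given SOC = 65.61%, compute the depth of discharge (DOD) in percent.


Complement of SOC: DOD = 100% - 65.61% = 34.39%

34.39%


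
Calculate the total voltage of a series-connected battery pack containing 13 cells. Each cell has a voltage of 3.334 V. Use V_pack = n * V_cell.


Series voltages add: 13 * 3.334 V = 43.342 V

43.342 V


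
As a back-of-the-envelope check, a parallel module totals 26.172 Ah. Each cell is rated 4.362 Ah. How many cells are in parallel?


n = C_total / C_cell = 26.172 / 4.362 = 6

6


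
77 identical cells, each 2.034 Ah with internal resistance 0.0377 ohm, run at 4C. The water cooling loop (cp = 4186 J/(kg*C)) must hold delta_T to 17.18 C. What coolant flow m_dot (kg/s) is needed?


Step 1: I = 4 * 2.034 = 8.136 A
Step 2: Q_cell = I^2 * R = 8.136^2 * 0.0377 = 2.4955 W
Step 3: Q_total = 77 * 2.4955 = 192.15 W
Step 4: m_dot = Q_total / (cp * dT) = 192.15 / (4186 * 17.18) = 0.002672 kg/s

0.002672 kg/s


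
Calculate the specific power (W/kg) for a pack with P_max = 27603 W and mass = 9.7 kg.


Specific power = 27603 W / 9.7 kg = 2846 W/kg

2846 W/kg


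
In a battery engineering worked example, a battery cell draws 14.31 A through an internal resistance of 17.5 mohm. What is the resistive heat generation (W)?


Convert: R = 17.5 mohm = 0.0175 ohm
Q = I^2 * R = 14.31^2 * 0.0175 = 3.584 W

3.584 W


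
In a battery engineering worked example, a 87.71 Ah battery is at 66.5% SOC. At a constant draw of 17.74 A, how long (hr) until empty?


Step 1: remaining = SOC/100 * C_total = 66.5/100 * 87.71 = 58.327 Ah
Step 2: t = remaining / I = 58.327 / 17.74 = 3.288 hr

3.288 hr


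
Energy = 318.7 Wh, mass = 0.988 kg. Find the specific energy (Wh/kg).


ED = E / m = 318.7 / 0.988 = 322.6 Wh/kg

322.6 Wh/kg


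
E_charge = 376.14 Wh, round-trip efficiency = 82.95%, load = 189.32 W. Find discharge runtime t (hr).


Step 1: E_discharge = eta/100 * E_charge = 82.95/100 * 376.14 = 312.01 Wh
Step 2: t = E_discharge / P = 312.01 / 189.32 = 1.648 hr

1.648 hr


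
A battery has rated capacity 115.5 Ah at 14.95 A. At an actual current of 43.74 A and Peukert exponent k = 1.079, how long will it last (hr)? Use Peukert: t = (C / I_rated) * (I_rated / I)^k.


t_rated = C / I_rated = 115.5 / 14.95 = 7.7258 hr
(I_rated/I)^k = (0.34179)^1.079 = 0.314
t = t_rated * (I_rated/I)^k = 7.7258 * 0.314 = 2.426 hr

2.426 hr


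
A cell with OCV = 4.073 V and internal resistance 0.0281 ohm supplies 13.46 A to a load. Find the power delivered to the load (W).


Step 1: V_terminal = OCV - I*R = 4.073 - 13.46 * 0.0281 = 3.6948 V
Step 2: P_out = V_terminal * I = 3.6948 * 13.46 = 49.73 W

49.73 W


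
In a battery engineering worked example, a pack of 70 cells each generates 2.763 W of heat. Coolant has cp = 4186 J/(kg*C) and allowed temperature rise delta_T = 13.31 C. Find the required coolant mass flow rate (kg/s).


Step 1: Total heat Q = 70 * 2.763 W = 193.41 W
Step 2: denom = cp * dT = 4186 * 13.31 = 55716
Step 3: m_dot = 193.41 / 55716 = 0.003471 kg/s

0.003471 kg/s


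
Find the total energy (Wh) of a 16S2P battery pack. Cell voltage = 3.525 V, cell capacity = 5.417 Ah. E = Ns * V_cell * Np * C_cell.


E = Ns * Vcell * Np * Ccell = 16 * 3.525 * 2 * 5.417 = 611.0 Wh

611.0 Wh


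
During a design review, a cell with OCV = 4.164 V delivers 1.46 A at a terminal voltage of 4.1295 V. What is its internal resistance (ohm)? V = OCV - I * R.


R = (OCV - V) / I = (4.164 - 4.1295) / 1.46 = 0.02363 ohm

0.02363 ohm


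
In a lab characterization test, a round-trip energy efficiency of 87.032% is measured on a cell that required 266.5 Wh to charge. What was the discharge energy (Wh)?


E_dis = eta/100 * E_chg = 87.032/100 * 266.5 = 231.9 Wh

231.9 Wh


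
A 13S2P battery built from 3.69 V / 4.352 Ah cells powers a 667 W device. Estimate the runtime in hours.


Step 1: E_pack = Ns * V_cell * Np * C_cell = 13 * 3.69 * 2 * 4.352 = 417.53 Wh
Step 2: t = E_pack / P = 417.53 / 667 = 0.6260 hr

0.6260 hr


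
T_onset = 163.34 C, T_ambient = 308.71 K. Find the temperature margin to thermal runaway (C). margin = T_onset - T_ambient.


Convert: T_ambient = 308.71 K = 35.56 C
margin = 163.34 - 35.56 = 127.78 C

127.78 C


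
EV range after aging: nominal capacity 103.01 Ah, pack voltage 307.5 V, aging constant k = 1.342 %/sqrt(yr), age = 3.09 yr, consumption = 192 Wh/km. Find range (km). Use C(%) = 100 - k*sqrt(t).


Step 1: capacity retention = 100 - 1.342 * sqrt(3.09) = 100 - 1.342 * 1.7578 = 97.641%
Step 2: C_now = 103.01 * 97.641/100 = 100.58 Ah
Step 3: E_pack = V * C_now = 307.5 * 100.58 = 30928 Wh
Step 4: range = E_pack / consumption = 30928 / 192 = 161.1 km

161.1 km


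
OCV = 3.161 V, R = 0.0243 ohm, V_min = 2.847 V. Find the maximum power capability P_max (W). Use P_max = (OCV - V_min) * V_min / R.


dV = OCV - V_min = 0.314 V (so I_max = dV / R)
P_max = dV * V_min / R = 0.314 * 2.847 / 0.0243 = 36.79 W

36.79 W


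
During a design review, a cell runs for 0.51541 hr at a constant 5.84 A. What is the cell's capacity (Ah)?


C = I * t = 5.84 * 0.51541 = 3.010 Ah

3.010 Ah


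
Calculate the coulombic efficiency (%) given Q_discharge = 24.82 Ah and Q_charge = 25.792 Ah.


eta_c = Q_dis / Q_chg * 100 = 24.82 / 25.792 * 100 = 96.23%

96.23%


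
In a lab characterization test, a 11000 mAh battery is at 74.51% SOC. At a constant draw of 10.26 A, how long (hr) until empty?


Convert: C_total = 11000 mAh = 11 Ah
Step 1: remaining = SOC/100 * C_total = 74.51/100 * 11 = 8.1961 Ah
Step 2: t = remaining / I = 8.1961 / 10.26 = 0.7988 hr

0.7988 hr


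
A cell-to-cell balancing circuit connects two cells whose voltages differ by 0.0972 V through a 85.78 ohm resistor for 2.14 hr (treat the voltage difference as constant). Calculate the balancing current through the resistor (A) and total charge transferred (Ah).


First, Ohm's law: I_bal = 0.0972 V / 85.78 ohm = 0.0011331 A
Then Q = I * t = 0.0011331 A * 2.14 hr = 0.002425 Ah

I=0.0011331 A, Q=0.002425 Ah


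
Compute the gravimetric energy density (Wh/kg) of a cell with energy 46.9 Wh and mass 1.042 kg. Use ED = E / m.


Specific energy = 46.9 Wh / 1.042 kg = 45.01 Wh/kg

45.01 Wh/kg


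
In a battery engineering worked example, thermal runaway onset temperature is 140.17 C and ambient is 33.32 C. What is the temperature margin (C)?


Safety margin = 140.17 C - 33.32 C = 106.85 C

106.85 C


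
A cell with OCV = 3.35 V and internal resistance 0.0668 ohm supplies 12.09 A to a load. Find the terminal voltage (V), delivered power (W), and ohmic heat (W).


Step 1: V_terminal = OCV - I*R = 3.35 - 12.09 * 0.0668 = 2.5424 V
Step 2: P_out = V_terminal * I = 2.5424 * 12.09 = 30.74 W
Step 3: Q = I^2 * R = 12.09^2 * 0.0668 = 9.764 W

V=2.5424 V, P=30.74 W, Q=9.764 W


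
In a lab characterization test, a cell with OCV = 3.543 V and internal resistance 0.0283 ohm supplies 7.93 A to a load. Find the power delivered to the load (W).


Step 1: V_terminal = OCV - I*R = 3.543 - 7.93 * 0.0283 = 3.3186 V
Step 2: P_out = V_terminal * I = 3.3186 * 7.93 = 26.32 W

26.32 W


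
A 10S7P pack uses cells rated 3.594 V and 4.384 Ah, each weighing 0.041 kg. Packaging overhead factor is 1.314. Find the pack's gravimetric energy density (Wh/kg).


Step 1: V_pack = 10 * 3.594 = 35.94 V
Step 2: C_pack = 7 * 4.384 = 30.688 Ah
Step 3: E_pack = V_pack * C_pack = 35.94 * 30.688 = 1102.9 Wh
Step 4: m_pack = 10 * 7 * 0.041 * 1.314 = 3.7712 kg
Step 5: ED = E_pack / m_pack = 1102.9 / 3.7712 = 292.5 Wh/kg

292.5 Wh/kg


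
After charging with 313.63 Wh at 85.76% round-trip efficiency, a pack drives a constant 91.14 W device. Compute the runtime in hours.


Step 1: E_discharge = eta/100 * E_charge = 85.76/100 * 313.63 = 268.97 Wh
Step 2: t = E_discharge / P = 268.97 / 91.14 = 2.951 hr

2.951 hr


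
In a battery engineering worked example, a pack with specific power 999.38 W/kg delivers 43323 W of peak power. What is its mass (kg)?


m = P / SP = 43323 / 999.38 = 43.35 kg

43.35 kg


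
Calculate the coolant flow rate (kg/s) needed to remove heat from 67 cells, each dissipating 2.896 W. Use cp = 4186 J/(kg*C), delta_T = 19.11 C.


Step 1: Total heat Q = 67 * 2.896 W = 194.03 W
Step 2: denom = cp * dT = 4186 * 19.11 = 79994
Step 3: m_dot = 194.03 / 79994 = 0.002426 kg/s

0.002426 kg/s


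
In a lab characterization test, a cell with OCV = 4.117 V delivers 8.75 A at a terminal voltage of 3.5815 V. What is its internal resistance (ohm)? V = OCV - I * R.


R = (OCV - V) / I = (4.117 - 3.5815) / 8.75 = 0.06120 ohm

0.06120 ohm


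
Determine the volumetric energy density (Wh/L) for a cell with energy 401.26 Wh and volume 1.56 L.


ED = E / V = 401.26 / 1.56 = 257.2 Wh/L

257.2 Wh/L


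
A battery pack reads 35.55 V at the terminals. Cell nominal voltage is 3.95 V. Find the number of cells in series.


n = V_pack / V_cell = 35.55 / 3.95 = 9

9


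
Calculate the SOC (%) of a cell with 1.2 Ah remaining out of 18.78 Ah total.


SOC = (remaining / total) * 100 = (1.2 / 18.78) * 100 = 6.390%

6.390%


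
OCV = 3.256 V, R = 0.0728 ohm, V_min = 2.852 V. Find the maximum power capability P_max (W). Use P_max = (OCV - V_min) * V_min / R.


P_max = (OCV - V_min) * V_min / R = (3.256 - 2.852) * 2.852 / 0.0728 = 0.404 * 2.852 / 0.0728 = 15.83 W

15.83 W


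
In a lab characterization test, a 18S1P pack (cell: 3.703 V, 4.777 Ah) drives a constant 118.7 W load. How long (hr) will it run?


Step 1: E_pack = Ns * V_cell * Np * C_cell = 18 * 3.703 * 1 * 4.777 = 318.41 Wh
Step 2: t = E_pack / P = 318.41 / 118.7 = 2.682 hr

2.682 hr


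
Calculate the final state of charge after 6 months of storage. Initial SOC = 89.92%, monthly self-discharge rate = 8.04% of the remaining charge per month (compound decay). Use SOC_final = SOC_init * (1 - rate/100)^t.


decay = (1 - 8.04/100)^6 = 0.60477
SOC_final = 89.92 * 0.60477 = 54.38%

54.38%


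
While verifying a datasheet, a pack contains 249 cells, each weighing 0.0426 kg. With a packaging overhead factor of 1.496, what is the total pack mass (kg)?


m_pack = n * m_cell * overhead = 249 * 0.0426 * 1.496 = 15.87 kg

15.87 kg


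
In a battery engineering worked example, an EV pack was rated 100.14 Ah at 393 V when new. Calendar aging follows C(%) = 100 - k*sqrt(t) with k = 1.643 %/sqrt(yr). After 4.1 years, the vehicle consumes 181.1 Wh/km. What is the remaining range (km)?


Step 1: capacity retention = 100 - 1.643 * sqrt(4.1) = 100 - 1.643 * 2.0248 = 96.673%
Step 2: C_now = 100.14 * 96.673/100 = 96.808 Ah
Step 3: E_pack = V * C_now = 393 * 96.808 = 38046 Wh
Step 4: range = E_pack / consumption = 38046 / 181.1 = 210.1 km

210.1 km


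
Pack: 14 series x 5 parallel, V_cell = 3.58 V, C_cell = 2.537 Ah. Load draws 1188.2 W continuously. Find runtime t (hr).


Step 1: E_pack = Ns * V_cell * Np * C_cell = 14 * 3.58 * 5 * 2.537 = 635.77 Wh
Step 2: t = E_pack / P = 635.77 / 1188.2 = 0.5351 hr

0.5351 hr


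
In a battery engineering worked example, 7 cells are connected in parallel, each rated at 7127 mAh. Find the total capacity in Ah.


Convert: C_cell = 7127 mAh = 7.127 Ah
C_total = 7 * 7.127 = 49.889 Ah

49.889 Ah


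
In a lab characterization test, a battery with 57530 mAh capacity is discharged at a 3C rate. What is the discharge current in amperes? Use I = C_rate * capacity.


Convert: capacity = 57530 mAh = 57.53 Ah
I = C_rate * capacity = 3 * 57.53 = 172.59 A

172.59 A


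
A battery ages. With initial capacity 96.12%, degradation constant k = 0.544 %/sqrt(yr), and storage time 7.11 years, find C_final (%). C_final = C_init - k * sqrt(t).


Step 1: sqrt(7.11 yr) = 2.6665
Step 2: drop = 0.544 * 2.6665 = 1.4506
Step 3: C_final = 96.12 - 1.4506 = 94.67%

94.67%


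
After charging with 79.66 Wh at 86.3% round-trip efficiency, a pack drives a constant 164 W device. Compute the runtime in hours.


Step 1: E_discharge = eta/100 * E_charge = 86.3/100 * 79.66 = 68.747 Wh
Step 2: t = E_discharge / P = 68.747 / 164 = 0.4192 hr

0.4192 hr


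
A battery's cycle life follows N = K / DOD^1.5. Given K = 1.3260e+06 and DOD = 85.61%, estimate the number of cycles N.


DOD^1.5 = 792.11
N = K / DOD^1.5 = 1.3260e+06 / 792.11 = 1674

1674 cycles


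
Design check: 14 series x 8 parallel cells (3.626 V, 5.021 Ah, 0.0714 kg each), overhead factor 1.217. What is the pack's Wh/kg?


Step 1: V_pack = 14 * 3.626 = 50.764 V
Step 2: C_pack = 8 * 5.021 = 40.168 Ah
Step 3: E_pack = V_pack * C_pack = 50.764 * 40.168 = 2039.1 Wh
Step 4: m_pack = 14 * 8 * 0.0714 * 1.217 = 9.7321 kg
Step 5: ED = E_pack / m_pack = 2039.1 / 9.7321 = 209.5 Wh/kg

209.5 Wh/kg


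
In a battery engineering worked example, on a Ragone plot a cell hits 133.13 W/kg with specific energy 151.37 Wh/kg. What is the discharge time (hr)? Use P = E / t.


t = E / P = 151.37 / 133.13 = 1.137 hr

1.137 hr


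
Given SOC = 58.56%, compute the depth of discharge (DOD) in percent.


Complement of SOC: DOD = 100% - 58.56% = 41.44%

41.44%


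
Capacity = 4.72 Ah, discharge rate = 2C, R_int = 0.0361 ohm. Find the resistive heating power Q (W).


Step 1: I = C_rate * capacity = 2 * 4.72 = 9.44 A
Step 2: Q = I^2 * R = 9.44^2 * 0.0361 = 89.114 * 0.0361 = 3.217 W

3.217 W


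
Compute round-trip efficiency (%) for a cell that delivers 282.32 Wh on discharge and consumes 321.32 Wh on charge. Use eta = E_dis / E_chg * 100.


eta_e = E_dis / E_chg * 100 = 282.32 / 321.32 * 100 = 87.86%

87.86%


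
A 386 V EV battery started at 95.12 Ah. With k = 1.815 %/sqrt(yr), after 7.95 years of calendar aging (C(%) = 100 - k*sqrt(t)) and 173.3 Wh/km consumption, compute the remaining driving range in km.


Step 1: capacity retention = 100 - 1.815 * sqrt(7.95) = 100 - 1.815 * 2.8196 = 94.882%
Step 2: C_now = 95.12 * 94.882/100 = 90.252 Ah
Step 3: E_pack = V * C_now = 386 * 90.252 = 34837 Wh
Step 4: range = E_pack / consumption = 34837 / 173.3 = 201.0 km

201.0 km


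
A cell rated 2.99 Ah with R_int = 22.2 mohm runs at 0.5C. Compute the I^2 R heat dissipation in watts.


Convert: R = 22.2 mohm = 0.0222 ohm
Step 1: I = C_rate * capacity = 0.5 * 2.99 = 1.495 A
Step 2: Q = I^2 * R = 1.495^2 * 0.0222 = 2.235 * 0.0222 = 0.04962 W

0.04962 W


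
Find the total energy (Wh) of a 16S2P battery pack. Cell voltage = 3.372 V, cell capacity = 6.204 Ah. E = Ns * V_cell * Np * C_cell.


V_pack = 16 * 3.372 = 53.952 V
C_pack = 2 * 6.204 = 12.408 Ah
E = V_pack * C_pack = 53.952 * 12.408 = 669.4 Wh

669.4 Wh


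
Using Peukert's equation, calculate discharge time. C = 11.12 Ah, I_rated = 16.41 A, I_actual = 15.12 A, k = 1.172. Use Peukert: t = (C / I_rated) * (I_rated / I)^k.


Step 1: t_rated = C / I_rated = 11.12 / 16.41 = 0.67764 hr
Step 2: ratio = 16.41 / 15.12 = 1.0853
Step 3: ratio^k = 1.0853^1.172 = 1.1007
Step 4: t = t_rated * ratio^k = 0.67764 * 1.1007 = 0.7459 hr

0.7459 hr


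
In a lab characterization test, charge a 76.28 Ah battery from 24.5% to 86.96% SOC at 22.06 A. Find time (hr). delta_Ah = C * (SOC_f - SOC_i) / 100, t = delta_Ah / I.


delta_Ah = 76.28 * (86.96 - 24.5) / 100 = 47.644 Ah
t = delta_Ah / I = 47.644 / 22.06 = 2.160 hr

2.160 hr


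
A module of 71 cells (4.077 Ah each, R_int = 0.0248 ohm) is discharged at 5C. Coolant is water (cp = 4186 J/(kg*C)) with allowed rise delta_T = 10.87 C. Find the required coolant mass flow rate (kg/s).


Step 1: I = 5 * 4.077 = 20.385 A
Step 2: Q_cell = I^2 * R = 20.385^2 * 0.0248 = 10.306 W
Step 3: Q_total = 71 * 10.306 = 731.73 W
Step 4: m_dot = Q_total / (cp * dT) = 731.73 / (4186 * 10.87) = 0.01608 kg/s

0.01608 kg/s


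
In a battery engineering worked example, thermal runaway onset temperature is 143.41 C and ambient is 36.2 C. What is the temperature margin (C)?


margin = T_onset - T_ambient = 143.41 - 36.2 = 107.21 C

107.21 C


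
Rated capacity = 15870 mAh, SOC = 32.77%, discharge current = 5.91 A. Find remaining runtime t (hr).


Convert: C_total = 15870 mAh = 15.87 Ah
Step 1: remaining = SOC/100 * C_total = 32.77/100 * 15.87 = 5.2006 Ah
Step 2: t = remaining / I = 5.2006 / 5.91 = 0.8800 hr

0.8800 hr


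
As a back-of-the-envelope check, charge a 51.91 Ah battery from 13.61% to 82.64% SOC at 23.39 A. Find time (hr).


delta_Ah = 51.91 * (82.64 - 13.61) / 100 = 35.833 Ah
t = delta_Ah / I = 35.833 / 23.39 = 1.532 hr

1.532 hr


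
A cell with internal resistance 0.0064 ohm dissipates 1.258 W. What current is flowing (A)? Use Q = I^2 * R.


I = sqrt(Q / R) = sqrt(1.258 / 0.0064) = sqrt(196.56) = 14.02 A

14.02 A


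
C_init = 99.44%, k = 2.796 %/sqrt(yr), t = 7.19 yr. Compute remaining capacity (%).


sqrt(t) = sqrt(7.19) = 2.6814
C_final = 99.44 - 2.796 * 2.6814 = 91.94%

91.94%


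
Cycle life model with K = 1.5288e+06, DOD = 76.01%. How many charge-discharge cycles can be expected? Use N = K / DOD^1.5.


Step 1: DOD^1.5 = 76.01^1.5 = 662.68
Step 2: N = 1.5288e+06 / 662.68 = 2307 cycles

2307 cycles


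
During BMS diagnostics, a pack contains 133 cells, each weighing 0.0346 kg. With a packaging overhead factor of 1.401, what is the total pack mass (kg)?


m_pack = n * m_cell * overhead = 133 * 0.0346 * 1.401 = 6.447 kg

6.447 kg


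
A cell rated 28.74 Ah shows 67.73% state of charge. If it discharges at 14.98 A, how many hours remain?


Step 1: remaining = SOC/100 * C_total = 67.73/100 * 28.74 = 19.466 Ah
Step 2: t = remaining / I = 19.466 / 14.98 = 1.299 hr

1.299 hr


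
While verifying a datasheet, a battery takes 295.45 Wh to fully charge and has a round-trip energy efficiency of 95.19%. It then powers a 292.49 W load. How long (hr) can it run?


Step 1: E_discharge = eta/100 * E_charge = 95.19/100 * 295.45 = 281.24 Wh
Step 2: t = E_discharge / P = 281.24 / 292.49 = 0.9615 hr

0.9615 hr


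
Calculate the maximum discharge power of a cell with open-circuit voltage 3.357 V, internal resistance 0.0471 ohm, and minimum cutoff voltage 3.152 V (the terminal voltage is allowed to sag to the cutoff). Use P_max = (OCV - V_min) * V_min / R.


P_max = (OCV - V_min) * V_min / R = (3.357 - 3.152) * 3.152 / 0.0471 = 0.205 * 3.152 / 0.0471 = 13.72 W

13.72 W


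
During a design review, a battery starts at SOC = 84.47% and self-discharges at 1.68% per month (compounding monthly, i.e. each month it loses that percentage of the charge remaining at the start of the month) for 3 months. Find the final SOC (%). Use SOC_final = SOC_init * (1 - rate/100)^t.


decay = (1 - 1.68/100)^3 = 0.95044
SOC_final = 84.47 * 0.95044 = 80.28%

80.28%


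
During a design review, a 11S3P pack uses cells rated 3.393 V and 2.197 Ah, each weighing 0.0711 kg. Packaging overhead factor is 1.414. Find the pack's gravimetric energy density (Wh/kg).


Step 1: V_pack = 11 * 3.393 = 37.323 V
Step 2: C_pack = 3 * 2.197 = 6.591 Ah
Step 3: E_pack = V_pack * C_pack = 37.323 * 6.591 = 246 Wh
Step 4: m_pack = 11 * 3 * 0.0711 * 1.414 = 3.3177 kg
Step 5: ED = E_pack / m_pack = 246 / 3.3177 = 74.15 Wh/kg

74.15 Wh/kg


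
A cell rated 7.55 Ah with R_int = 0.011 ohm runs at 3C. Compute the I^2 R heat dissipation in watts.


Step 1: I = C_rate * capacity = 3 * 7.55 = 22.65 A
Step 2: Q = I^2 * R = 22.65^2 * 0.011 = 513.02 * 0.011 = 5.643 W

5.643 W


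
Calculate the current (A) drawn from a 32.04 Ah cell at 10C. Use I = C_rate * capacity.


At 10C: I = 10 * 32.04 Ah = 320.4 A

320.4 A


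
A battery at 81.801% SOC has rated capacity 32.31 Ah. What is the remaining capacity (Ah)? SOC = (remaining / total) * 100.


remaining = SOC / 100 * total = 81.801 / 100 * 32.31 = 26.43 Ah

26.43 Ah


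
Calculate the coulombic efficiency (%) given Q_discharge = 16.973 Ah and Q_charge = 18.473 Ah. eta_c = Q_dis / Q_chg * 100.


Coulombic efficiency = 16.973/18.473 * 100% = 91.88%

91.88%


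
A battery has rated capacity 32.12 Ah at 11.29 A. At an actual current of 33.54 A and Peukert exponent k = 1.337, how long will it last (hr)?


t_rated = C / I_rated = 32.12 / 11.29 = 2.845 hr
(I_rated/I)^k = (0.33661)^1.337 = 0.23322
t = t_rated * (I_rated/I)^k = 2.845 * 0.23322 = 0.6635 hr

0.6635 hr


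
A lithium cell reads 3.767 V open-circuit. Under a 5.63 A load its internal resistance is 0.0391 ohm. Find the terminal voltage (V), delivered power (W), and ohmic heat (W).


Step 1: V_terminal = OCV - I*R = 3.767 - 5.63 * 0.0391 = 3.5469 V
Step 2: P_out = V_terminal * I = 3.5469 * 5.63 = 19.97 W
Step 3: Q = I^2 * R = 5.63^2 * 0.0391 = 1.239 W

V=3.5469 V, P=19.97 W, Q=1.239 W


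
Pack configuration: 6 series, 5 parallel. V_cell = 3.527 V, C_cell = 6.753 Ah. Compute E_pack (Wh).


V_pack = 6 * 3.527 = 21.162 V
C_pack = 5 * 6.753 = 33.765 Ah
E = V_pack * C_pack = 21.162 * 33.765 = 714.5 Wh

714.5 Wh


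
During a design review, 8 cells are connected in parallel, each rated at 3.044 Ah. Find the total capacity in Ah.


C_total = 8 * 3.044 = 24.352 Ah

24.352 Ah


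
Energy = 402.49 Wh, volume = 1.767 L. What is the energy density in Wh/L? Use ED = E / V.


ED = E / V = 402.49 / 1.767 = 227.8 Wh/L

227.8 Wh/L


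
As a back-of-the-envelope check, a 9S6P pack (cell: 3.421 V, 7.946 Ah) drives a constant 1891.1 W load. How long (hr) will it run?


Step 1: E_pack = Ns * V_cell * Np * C_cell = 9 * 3.421 * 6 * 7.946 = 1467.9 Wh
Step 2: t = E_pack / P = 1467.9 / 1891.1 = 0.7762 hr

0.7762 hr


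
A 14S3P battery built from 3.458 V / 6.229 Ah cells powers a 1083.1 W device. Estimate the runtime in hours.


Step 1: E_pack = Ns * V_cell * Np * C_cell = 14 * 3.458 * 3 * 6.229 = 904.68 Wh
Step 2: t = E_pack / P = 904.68 / 1083.1 = 0.8353 hr

0.8353 hr


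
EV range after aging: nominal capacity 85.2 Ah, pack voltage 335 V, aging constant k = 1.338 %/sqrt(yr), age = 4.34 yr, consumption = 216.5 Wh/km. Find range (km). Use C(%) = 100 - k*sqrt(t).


Step 1: capacity retention = 100 - 1.338 * sqrt(4.34) = 100 - 1.338 * 2.0833 = 97.213%
Step 2: C_now = 85.2 * 97.213/100 = 82.825 Ah
Step 3: E_pack = V * C_now = 335 * 82.825 = 27746 Wh
Step 4: range = E_pack / consumption = 27746 / 216.5 = 128.2 km

128.2 km


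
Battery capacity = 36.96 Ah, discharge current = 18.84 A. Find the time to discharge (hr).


t = capacity / current = 36.96 / 18.84 = 1.962 hr

1.962 hr


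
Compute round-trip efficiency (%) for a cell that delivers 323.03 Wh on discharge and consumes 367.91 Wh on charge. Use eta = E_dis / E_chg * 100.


eta_e = E_dis / E_chg * 100 = 323.03 / 367.91 * 100 = 87.80%

87.80%


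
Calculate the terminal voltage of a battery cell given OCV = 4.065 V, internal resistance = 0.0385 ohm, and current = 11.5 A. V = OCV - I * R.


V = OCV - I*R = 4.065 - 11.5 * 0.0385 = 3.622 V

3.622 V


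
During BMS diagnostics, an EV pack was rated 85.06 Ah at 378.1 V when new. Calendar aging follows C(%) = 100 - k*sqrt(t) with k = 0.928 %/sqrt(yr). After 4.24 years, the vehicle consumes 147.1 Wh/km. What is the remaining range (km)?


Step 1: capacity retention = 100 - 0.928 * sqrt(4.24) = 100 - 0.928 * 2.0591 = 98.089%
Step 2: C_now = 85.06 * 98.089/100 = 83.435 Ah
Step 3: E_pack = V * C_now = 378.1 * 83.435 = 31547 Wh
Step 4: range = E_pack / consumption = 31547 / 147.1 = 214.5 km

214.5 km


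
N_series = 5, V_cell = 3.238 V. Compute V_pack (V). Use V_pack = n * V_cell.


With 5 cells in series at 3.238 V each, V_pack = 16.19 V

16.19 V


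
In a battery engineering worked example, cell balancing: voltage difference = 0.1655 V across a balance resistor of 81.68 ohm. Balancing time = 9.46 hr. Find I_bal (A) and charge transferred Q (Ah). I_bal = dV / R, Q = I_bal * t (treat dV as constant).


I_bal = dV / R = 0.1655 / 81.68 = 0.0020262 A
Q = I_bal * t = 0.0020262 * 9.46 = 0.01917 Ah

I=0.0020262 A, Q=0.01917 Ah


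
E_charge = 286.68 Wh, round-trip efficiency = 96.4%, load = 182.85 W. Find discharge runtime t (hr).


Step 1: E_discharge = eta/100 * E_charge = 96.4/100 * 286.68 = 276.36 Wh
Step 2: t = E_discharge / P = 276.36 / 182.85 = 1.511 hr

1.511 hr


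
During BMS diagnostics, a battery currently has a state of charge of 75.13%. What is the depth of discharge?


Complement of SOC: DOD = 100% - 75.13% = 24.87%

24.87%


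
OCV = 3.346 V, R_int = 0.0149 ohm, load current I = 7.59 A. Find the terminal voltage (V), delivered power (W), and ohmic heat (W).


Step 1: V_terminal = OCV - I*R = 3.346 - 7.59 * 0.0149 = 3.2329 V
Step 2: P_out = V_terminal * I = 3.2329 * 7.59 = 24.54 W
Step 3: Q = I^2 * R = 7.59^2 * 0.0149 = 0.8584 W

V=3.2329 V, P=24.54 W, Q=0.8584 W


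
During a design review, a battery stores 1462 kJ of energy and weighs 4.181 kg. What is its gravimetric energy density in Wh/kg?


Convert: E = 1462 kJ = 406.11 Wh
ED = E / m = 406.11 / 4.181 = 97.13 Wh/kg

97.13 Wh/kg


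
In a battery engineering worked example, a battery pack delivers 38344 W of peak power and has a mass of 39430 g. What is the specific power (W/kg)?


Convert: m = 39430 g = 39.43 kg
SP = P / m = 38344 / 39.43 = 972.5 W/kg

972.5 W/kg


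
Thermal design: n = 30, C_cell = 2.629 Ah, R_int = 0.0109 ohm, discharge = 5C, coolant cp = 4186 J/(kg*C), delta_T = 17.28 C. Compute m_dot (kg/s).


Step 1: I = 5 * 2.629 = 13.145 A
Step 2: Q_cell = I^2 * R = 13.145^2 * 0.0109 = 1.8834 W
Step 3: Q_total = 30 * 1.8834 = 56.502 W
Step 4: m_dot = Q_total / (cp * dT) = 56.502 / (4186 * 17.28) = 7.811e-04 kg/s

7.811e-04 kg/s


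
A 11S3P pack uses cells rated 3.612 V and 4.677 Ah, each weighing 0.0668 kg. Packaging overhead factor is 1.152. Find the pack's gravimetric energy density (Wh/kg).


Step 1: V_pack = 11 * 3.612 = 39.732 V
Step 2: C_pack = 3 * 4.677 = 14.031 Ah
Step 3: E_pack = V_pack * C_pack = 39.732 * 14.031 = 557.48 Wh
Step 4: m_pack = 11 * 3 * 0.0668 * 1.152 = 2.5395 kg
Step 5: ED = E_pack / m_pack = 557.48 / 2.5395 = 219.5 Wh/kg

219.5 Wh/kg


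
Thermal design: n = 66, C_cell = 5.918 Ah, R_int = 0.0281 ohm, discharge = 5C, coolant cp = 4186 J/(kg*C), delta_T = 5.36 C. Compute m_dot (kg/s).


Step 1: I = 5 * 5.918 = 29.59 A
Step 2: Q_cell = I^2 * R = 29.59^2 * 0.0281 = 24.603 W
Step 3: Q_total = 66 * 24.603 = 1623.8 W
Step 4: m_dot = Q_total / (cp * dT) = 1623.8 / (4186 * 5.36) = 0.07237 kg/s

0.07237 kg/s


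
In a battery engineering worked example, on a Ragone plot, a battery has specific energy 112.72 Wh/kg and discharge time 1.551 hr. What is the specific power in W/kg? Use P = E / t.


P_specific = E / t = 112.72 / 1.551 = 72.68 W/kg

72.68 W/kg


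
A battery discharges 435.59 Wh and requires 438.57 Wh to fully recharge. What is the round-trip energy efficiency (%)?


Round-trip efficiency = 435.59/438.57 * 100% = 99.32%

99.32%


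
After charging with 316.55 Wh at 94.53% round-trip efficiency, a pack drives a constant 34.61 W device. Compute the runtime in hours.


Step 1: E_discharge = eta/100 * E_charge = 94.53/100 * 316.55 = 299.23 Wh
Step 2: t = E_discharge / P = 299.23 / 34.61 = 8.646 hr

8.646 hr


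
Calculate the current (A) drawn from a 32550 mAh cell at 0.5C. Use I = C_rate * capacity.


Convert: capacity = 32550 mAh = 32.55 Ah
I = C_rate * capacity = 0.5 * 32.55 = 16.275 A

16.275 A


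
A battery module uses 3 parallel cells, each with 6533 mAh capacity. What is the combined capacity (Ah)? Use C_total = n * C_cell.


Convert: C_cell = 6533 mAh = 6.533 Ah
C_total = 3 * 6.533 = 19.599 Ah

19.599 Ah


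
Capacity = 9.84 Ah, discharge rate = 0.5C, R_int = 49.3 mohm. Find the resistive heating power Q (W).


Convert: R = 49.3 mohm = 0.0493 ohm
Step 1: I = C_rate * capacity = 0.5 * 9.84 = 4.92 A
Step 2: Q = I^2 * R = 4.92^2 * 0.0493 = 24.206 * 0.0493 = 1.193 W

1.193 W


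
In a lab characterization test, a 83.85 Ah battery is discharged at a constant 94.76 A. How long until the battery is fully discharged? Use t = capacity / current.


Runtime = 83.85 Ah / 94.76 A = 0.8849 hr

0.8849 hr


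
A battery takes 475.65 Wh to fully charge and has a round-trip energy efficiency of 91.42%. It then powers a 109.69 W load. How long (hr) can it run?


Step 1: E_discharge = eta/100 * E_charge = 91.42/100 * 475.65 = 434.84 Wh
Step 2: t = E_discharge / P = 434.84 / 109.69 = 3.964 hr

3.964 hr


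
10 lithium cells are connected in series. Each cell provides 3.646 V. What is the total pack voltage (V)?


V_pack = n * V_cell = 10 * 3.646 = 36.46 V

36.46 V


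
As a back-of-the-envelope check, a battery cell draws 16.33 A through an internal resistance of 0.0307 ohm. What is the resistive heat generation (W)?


I^2 = 266.67
Q = 266.67 * 0.0307 = 8.187 W

8.187 W


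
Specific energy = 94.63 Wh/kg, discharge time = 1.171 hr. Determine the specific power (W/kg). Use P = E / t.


Specific power = 94.63 Wh/kg / 1.171 hr = 80.81 W/kg

80.81 W/kg


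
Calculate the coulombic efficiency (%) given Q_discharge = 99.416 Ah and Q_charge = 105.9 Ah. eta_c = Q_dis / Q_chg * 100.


eta_c = Q_dis / Q_chg * 100 = 99.416 / 105.9 * 100 = 93.88%

93.88%


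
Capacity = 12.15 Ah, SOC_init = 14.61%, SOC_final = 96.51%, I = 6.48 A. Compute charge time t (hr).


delta_Ah = 12.15 * (96.51 - 14.61) / 100 = 9.9509 Ah
t = delta_Ah / I = 9.9509 / 6.48 = 1.536 hr

1.536 hr


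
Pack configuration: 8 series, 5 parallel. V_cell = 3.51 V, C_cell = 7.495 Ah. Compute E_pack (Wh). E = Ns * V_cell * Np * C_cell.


V_pack = 8 * 3.51 = 28.08 V
C_pack = 5 * 7.495 = 37.475 Ah
E = V_pack * C_pack = 28.08 * 37.475 = 1052 Wh

1052 Wh


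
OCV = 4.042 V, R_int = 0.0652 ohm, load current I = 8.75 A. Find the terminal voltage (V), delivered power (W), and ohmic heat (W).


Step 1: V_terminal = OCV - I*R = 4.042 - 8.75 * 0.0652 = 3.4715 V
Step 2: P_out = V_terminal * I = 3.4715 * 8.75 = 30.38 W
Step 3: Q = I^2 * R = 8.75^2 * 0.0652 = 4.992 W

V=3.4715 V, P=30.38 W, Q=4.992 W


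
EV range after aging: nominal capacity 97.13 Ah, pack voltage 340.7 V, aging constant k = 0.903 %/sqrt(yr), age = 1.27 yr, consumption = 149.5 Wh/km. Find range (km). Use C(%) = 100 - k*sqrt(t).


Step 1: capacity retention = 100 - 0.903 * sqrt(1.27) = 100 - 0.903 * 1.1269 = 98.982%
Step 2: C_now = 97.13 * 98.982/100 = 96.141 Ah
Step 3: E_pack = V * C_now = 340.7 * 96.141 = 32755 Wh
Step 4: range = E_pack / consumption = 32755 / 149.5 = 219.1 km

219.1 km


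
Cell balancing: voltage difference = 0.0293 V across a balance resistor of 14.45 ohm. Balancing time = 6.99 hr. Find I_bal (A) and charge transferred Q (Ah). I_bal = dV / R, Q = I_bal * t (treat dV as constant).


First, Ohm's law: I_bal = 0.0293 V / 14.45 ohm = 0.0020277 A
Then Q = I * t = 0.0020277 A * 6.99 hr = 0.01417 Ah

I=0.0020277 A, Q=0.01417 Ah


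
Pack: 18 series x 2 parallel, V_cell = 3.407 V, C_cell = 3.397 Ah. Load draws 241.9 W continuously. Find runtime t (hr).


Step 1: E_pack = Ns * V_cell * Np * C_cell = 18 * 3.407 * 2 * 3.397 = 416.65 Wh
Step 2: t = E_pack / P = 416.65 / 241.9 = 1.722 hr

1.722 hr


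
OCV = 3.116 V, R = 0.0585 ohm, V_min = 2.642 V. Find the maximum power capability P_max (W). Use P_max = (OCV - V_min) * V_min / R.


P_max = (OCV - V_min) * V_min / R = (3.116 - 2.642) * 2.642 / 0.0585 = 0.474 * 2.642 / 0.0585 = 21.41 W

21.41 W


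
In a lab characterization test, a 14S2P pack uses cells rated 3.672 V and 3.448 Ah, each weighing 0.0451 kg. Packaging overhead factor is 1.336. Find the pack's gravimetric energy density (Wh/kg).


Step 1: V_pack = 14 * 3.672 = 51.408 V
Step 2: C_pack = 2 * 3.448 = 6.896 Ah
Step 3: E_pack = V_pack * C_pack = 51.408 * 6.896 = 354.51 Wh
Step 4: m_pack = 14 * 2 * 0.0451 * 1.336 = 1.6871 kg
Step 5: ED = E_pack / m_pack = 354.51 / 1.6871 = 210.1 Wh/kg

210.1 Wh/kg


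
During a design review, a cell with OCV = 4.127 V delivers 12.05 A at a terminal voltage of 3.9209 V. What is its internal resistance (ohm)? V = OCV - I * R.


R = (OCV - V) / I = (4.127 - 3.9209) / 12.05 = 0.01710 ohm

0.01710 ohm


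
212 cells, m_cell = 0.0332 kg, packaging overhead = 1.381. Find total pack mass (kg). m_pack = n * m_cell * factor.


Cell mass sum = 212 * 0.0332 = 7.0384 kg
With overhead 1.381: m_pack = 7.0384 * 1.381 = 9.720 kg

9.720 kg


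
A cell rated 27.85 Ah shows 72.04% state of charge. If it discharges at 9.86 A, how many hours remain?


Step 1: remaining = SOC/100 * C_total = 72.04/100 * 27.85 = 20.063 Ah
Step 2: t = remaining / I = 20.063 / 9.86 = 2.035 hr

2.035 hr


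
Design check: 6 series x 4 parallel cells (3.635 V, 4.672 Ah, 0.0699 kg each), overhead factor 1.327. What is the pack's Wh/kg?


Step 1: V_pack = 6 * 3.635 = 21.81 V
Step 2: C_pack = 4 * 4.672 = 18.688 Ah
Step 3: E_pack = V_pack * C_pack = 21.81 * 18.688 = 407.59 Wh
Step 4: m_pack = 6 * 4 * 0.0699 * 1.327 = 2.2262 kg
Step 5: ED = E_pack / m_pack = 407.59 / 2.2262 = 183.1 Wh/kg

183.1 Wh/kg


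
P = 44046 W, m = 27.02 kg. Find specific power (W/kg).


SP = P / m = 44046 / 27.02 = 1630 W/kg

1630 W/kg


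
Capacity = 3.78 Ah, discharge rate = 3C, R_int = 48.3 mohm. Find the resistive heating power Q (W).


Convert: R = 48.3 mohm = 0.0483 ohm
Step 1: I = C_rate * capacity = 3 * 3.78 = 11.34 A
Step 2: Q = I^2 * R = 11.34^2 * 0.0483 = 128.6 * 0.0483 = 6.211 W

6.211 W


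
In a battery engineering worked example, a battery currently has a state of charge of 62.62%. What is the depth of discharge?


Complement of SOC: DOD = 100% - 62.62% = 37.38%

37.38%


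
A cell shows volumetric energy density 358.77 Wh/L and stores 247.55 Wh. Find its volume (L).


V = E / ED = 247.55 / 358.77 = 0.6900 L

0.6900 L


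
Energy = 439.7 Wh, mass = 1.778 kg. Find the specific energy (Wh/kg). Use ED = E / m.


Specific energy = 439.7 Wh / 1.778 kg = 247.3 Wh/kg

247.3 Wh/kg


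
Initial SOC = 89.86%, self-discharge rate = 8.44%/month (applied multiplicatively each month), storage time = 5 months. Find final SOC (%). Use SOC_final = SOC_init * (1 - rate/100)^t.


Monthly retention factor = 1 - 8.44/100 = 0.9156
Over 5 months: factor^5 = 0.64347
SOC_final = 89.86 * 0.64347 = 57.82%

57.82%


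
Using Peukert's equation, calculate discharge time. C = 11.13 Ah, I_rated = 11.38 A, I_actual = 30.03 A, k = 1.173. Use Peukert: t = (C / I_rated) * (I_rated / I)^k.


t_rated = C / I_rated = 11.13 / 11.38 = 0.97803 hr
(I_rated/I)^k = (0.37895)^1.173 = 0.32039
t = t_rated * (I_rated/I)^k = 0.97803 * 0.32039 = 0.3134 hr

0.3134 hr


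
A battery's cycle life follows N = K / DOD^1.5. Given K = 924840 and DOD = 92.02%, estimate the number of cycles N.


DOD^1.5 = 882.72
N = K / DOD^1.5 = 924840 / 882.72 = 1048

1048 cycles


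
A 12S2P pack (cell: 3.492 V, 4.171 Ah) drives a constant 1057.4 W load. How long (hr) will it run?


Step 1: E_pack = Ns * V_cell * Np * C_cell = 12 * 3.492 * 2 * 4.171 = 349.56 Wh
Step 2: t = E_pack / P = 349.56 / 1057.4 = 0.3306 hr

0.3306 hr
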